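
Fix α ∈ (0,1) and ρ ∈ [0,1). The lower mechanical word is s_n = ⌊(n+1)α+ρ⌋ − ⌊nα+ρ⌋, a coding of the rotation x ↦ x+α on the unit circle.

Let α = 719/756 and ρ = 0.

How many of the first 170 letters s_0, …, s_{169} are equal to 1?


#1s = Σ_{n=0}^{169} s_n = Σ_{n=0}^{169} (⌊(n+1)α+ρ⌋ − ⌊nα+ρ⌋)
the sum telescopes: every ⌊nα+ρ⌋ with 0 < n < 170 appears once with + and once with −, leaving ⌊170α+ρ⌋ − ⌊0·α+ρ⌋
170α + ρ = (170·719) / 756 = 122230/756
ρ = 0/756
⌊122230/756⌋ = 161,  ⌊0/756⌋ = 0
#1s = 161 − 0 = 161

161


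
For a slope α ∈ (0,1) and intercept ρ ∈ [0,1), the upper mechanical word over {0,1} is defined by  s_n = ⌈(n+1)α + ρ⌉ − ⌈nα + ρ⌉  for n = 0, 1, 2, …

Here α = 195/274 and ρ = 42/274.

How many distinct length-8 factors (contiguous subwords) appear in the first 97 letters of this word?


t_n = ⌈(n·195+42)/274⌉ for n = 0 … 97:
  n=0…9: ⌈42/274⌉=1 ⌈237/274⌉=1 ⌈432/274⌉=2 ⌈627/274⌉=3 ⌈822/274⌉=3 ⌈1017/274⌉=4 ⌈1212/274⌉=5 ⌈1407/274⌉=6 ⌈1602/274⌉=6 ⌈1797/274⌉=7
  n=10…19: ⌈1992/274⌉=8 ⌈2187/274⌉=8 ⌈2382/274⌉=9 ⌈2577/274⌉=10 ⌈2772/274⌉=11 ⌈2967/274⌉=11 ⌈3162/274⌉=12 ⌈3357/274⌉=13 ⌈3552/274⌉=13 ⌈3747/274⌉=14
  n=20…29: ⌈3942/274⌉=15 ⌈4137/274⌉=16 ⌈4332/274⌉=16 ⌈4527/274⌉=17 ⌈4722/274⌉=18 ⌈4917/274⌉=18 ⌈5112/274⌉=19 ⌈5307/274⌉=20 ⌈5502/274⌉=21 ⌈5697/274⌉=21
  n=30…39: ⌈5892/274⌉=22 ⌈6087/274⌉=23 ⌈6282/274⌉=23 ⌈6477/274⌉=24 ⌈6672/274⌉=25 ⌈6867/274⌉=26 ⌈7062/274⌉=26 ⌈7257/274⌉=27 ⌈7452/274⌉=28 ⌈7647/274⌉=28
  n=40…49: ⌈7842/274⌉=29 ⌈8037/274⌉=30 ⌈8232/274⌉=31 ⌈8427/274⌉=31 ⌈8622/274⌉=32 ⌈8817/274⌉=33 ⌈9012/274⌉=33 ⌈9207/274⌉=34 ⌈9402/274⌉=35 ⌈9597/274⌉=36
  n=50…59: ⌈9792/274⌉=36 ⌈9987/274⌉=37 ⌈10182/274⌉=38 ⌈10377/274⌉=38 ⌈10572/274⌉=39 ⌈10767/274⌉=40 ⌈10962/274⌉=41 ⌈11157/274⌉=41 ⌈11352/274⌉=42 ⌈11547/274⌉=43
  n=60…69: ⌈11742/274⌉=43 ⌈11937/274⌉=44 ⌈12132/274⌉=45 ⌈12327/274⌉=45 ⌈12522/274⌉=46 ⌈12717/274⌉=47 ⌈12912/274⌉=48 ⌈13107/274⌉=48 ⌈13302/274⌉=49 ⌈13497/274⌉=50
  n=70…79: ⌈13692/274⌉=50 ⌈13887/274⌉=51 ⌈14082/274⌉=52 ⌈14277/274⌉=53 ⌈14472/274⌉=53 ⌈14667/274⌉=54 ⌈14862/274⌉=55 ⌈15057/274⌉=55 ⌈15252/274⌉=56 ⌈15447/274⌉=57
  n=80…89: ⌈15642/274⌉=58 ⌈15837/274⌉=58 ⌈16032/274⌉=59 ⌈16227/274⌉=60 ⌈16422/274⌉=60 ⌈16617/274⌉=61 ⌈16812/274⌉=62 ⌈17007/274⌉=63 ⌈17202/274⌉=63 ⌈17397/274⌉=64
  n=90…97: ⌈17592/274⌉=65 ⌈17787/274⌉=65 ⌈17982/274⌉=66 ⌈18177/274⌉=67 ⌈18372/274⌉=68 ⌈18567/274⌉=68 ⌈18762/274⌉=69 ⌈18957/274⌉=70
s_n = t_(n+1) − t_n for n = 0 … 96 gives
prefix = 0110111011011101101110110111011011101101110110111011011101101101110110111011011101101110110111011
slide a length-8 window over [0..7] … [89..96] (90 windows); first occurrence of each distinct factor:
  [  0..  7] 01101110
  [  1..  8] 11011101
  [  2..  9] 10111011
  [  3.. 10] 01110110
  [  4.. 11] 11101101
  [  5.. 12] 11011011
  [  6.. 13] 10110111
  [ 55.. 62] 10110110
  [ 56.. 63] 01101101
  (the other 81 windows repeat one of these)
distinct factors: {01101101, 01101110, 01110110, 10110110, 10110111, 10111011, 11011011, 11011101, 11101101}
count = 9  (Sturmian bound for length 8 is 9)

9


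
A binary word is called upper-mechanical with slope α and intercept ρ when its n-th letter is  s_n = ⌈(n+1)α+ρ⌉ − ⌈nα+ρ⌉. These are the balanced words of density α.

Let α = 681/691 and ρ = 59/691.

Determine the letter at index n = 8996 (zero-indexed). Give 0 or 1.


(n+1)α + ρ = (8997·681 + 59) / 691 = 6127016/691
nα + ρ     = (8996·681 + 59) / 691 = 6126335/691
⌈6127016/691⌉ = 8867,  ⌈6126335/691⌉ = 8866
s_{8996} = 8867 − 8866 = 1

1


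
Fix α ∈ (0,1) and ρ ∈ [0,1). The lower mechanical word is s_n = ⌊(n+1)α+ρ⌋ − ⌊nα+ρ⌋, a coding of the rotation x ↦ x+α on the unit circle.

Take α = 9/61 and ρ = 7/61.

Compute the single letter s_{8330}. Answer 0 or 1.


0

(n+1)α + ρ = (8331·9 + 7) / 61 = 74986/61
nα + ρ     = (8330·9 + 7) / 61 = 74977/61
⌊74986/61⌋ = 1229,  ⌊74977/61⌋ = 1229
s_{8330} = 1229 − 1229 = 0


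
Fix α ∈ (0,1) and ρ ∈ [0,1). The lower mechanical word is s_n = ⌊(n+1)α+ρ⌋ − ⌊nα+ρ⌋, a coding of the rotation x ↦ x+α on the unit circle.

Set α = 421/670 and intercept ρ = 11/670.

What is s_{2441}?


1

(n+1)α + ρ = (2442·421 + 11) / 670 = 1028093/670
nα + ρ     = (2441·421 + 11) / 670 = 1027672/670
⌊1028093/670⌋ = 1534,  ⌊1027672/670⌋ = 1533
s_{2441} = 1534 − 1533 = 1


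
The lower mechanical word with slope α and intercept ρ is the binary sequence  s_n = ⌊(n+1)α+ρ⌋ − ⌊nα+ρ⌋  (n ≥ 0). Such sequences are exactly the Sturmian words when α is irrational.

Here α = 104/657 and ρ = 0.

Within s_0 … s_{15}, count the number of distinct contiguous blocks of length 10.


t_n = ⌊(n·104)/657⌋ for n = 0 … 16:
  n=0…9: ⌊0/657⌋=0 ⌊104/657⌋=0 ⌊208/657⌋=0 ⌊312/657⌋=0 ⌊416/657⌋=0 ⌊520/657⌋=0 ⌊624/657⌋=0 ⌊728/657⌋=1 ⌊832/657⌋=1 ⌊936/657⌋=1
  n=10…16: ⌊1040/657⌋=1 ⌊1144/657⌋=1 ⌊1248/657⌋=1 ⌊1352/657⌋=2 ⌊1456/657⌋=2 ⌊1560/657⌋=2 ⌊1664/657⌋=2
s_n = t_(n+1) − t_n for n = 0 … 15 gives
prefix = 0000001000001000
slide a length-10 window over [0..9] … [6..15] (7 windows); first occurrence of each distinct factor:
  [  0..  9] 0000001000
  [  1.. 10] 0000010000
  [  2.. 11] 0000100000
  [  3.. 12] 0001000001
  [  4.. 13] 0010000010
  [  5.. 14] 0100000100
  [  6.. 15] 1000001000
distinct factors: {0000001000, 0000010000, 0000100000, 0001000001, 0010000010, 0100000100, 1000001000}
count = 7  (Sturmian bound for length 10 is 11)

7


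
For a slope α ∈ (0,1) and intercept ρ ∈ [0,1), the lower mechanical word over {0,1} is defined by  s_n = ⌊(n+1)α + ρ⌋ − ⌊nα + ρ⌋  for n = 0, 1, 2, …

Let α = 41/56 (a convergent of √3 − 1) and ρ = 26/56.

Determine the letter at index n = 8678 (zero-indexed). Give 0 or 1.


(n+1)α + ρ = (8679·41 + 26) / 56 = 355865/56
nα + ρ     = (8678·41 + 26) / 56 = 355824/56
⌊355865/56⌋ = 6354,  ⌊355824/56⌋ = 6354
s_{8678} = 6354 − 6354 = 0

0


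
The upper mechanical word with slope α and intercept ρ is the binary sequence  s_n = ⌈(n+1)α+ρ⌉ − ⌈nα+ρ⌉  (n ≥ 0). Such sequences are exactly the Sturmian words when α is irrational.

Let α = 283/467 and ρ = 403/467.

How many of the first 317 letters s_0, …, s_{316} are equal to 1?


#1s = Σ_{n=0}^{316} s_n = Σ_{n=0}^{316} (⌈(n+1)α+ρ⌉ − ⌈nα+ρ⌉)
the sum telescopes: every ⌈nα+ρ⌉ with 0 < n < 317 appears once with + and once with −, leaving ⌈317α+ρ⌉ − ⌈0·α+ρ⌉
317α + ρ = (317·283 + 403) / 467 = 90114/467
ρ = 403/467
⌈90114/467⌉ = 193,  ⌈403/467⌉ = 1
#1s = 193 − 1 = 192

192


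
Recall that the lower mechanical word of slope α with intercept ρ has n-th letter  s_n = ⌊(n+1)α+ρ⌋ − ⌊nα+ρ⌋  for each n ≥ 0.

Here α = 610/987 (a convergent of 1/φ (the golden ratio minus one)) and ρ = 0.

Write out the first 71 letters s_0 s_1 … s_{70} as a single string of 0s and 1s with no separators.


01011010110110101101011011010110110101101011011010110101101101011011010

n=0: ⌊(1·610)/987⌋ − ⌊(0·610)/987⌋ = ⌊610/987⌋ − ⌊0/987⌋ = 0 − 0 = 0
n=1: ⌊(2·610)/987⌋ − ⌊(1·610)/987⌋ = ⌊1220/987⌋ − ⌊610/987⌋ = 1 − 0 = 1
n=2: ⌊(3·610)/987⌋ − ⌊(2·610)/987⌋ = ⌊1830/987⌋ − ⌊1220/987⌋ = 1 − 1 = 0
n=3: ⌊(4·610)/987⌋ − ⌊(3·610)/987⌋ = ⌊2440/987⌋ − ⌊1830/987⌋ = 2 − 1 = 1
n=4: ⌊(5·610)/987⌋ − ⌊(4·610)/987⌋ = ⌊3050/987⌋ − ⌊2440/987⌋ = 3 − 2 = 1
n=5: ⌊(6·610)/987⌋ − ⌊(5·610)/987⌋ = ⌊3660/987⌋ − ⌊3050/987⌋ = 3 − 3 = 0
n=6: ⌊(7·610)/987⌋ − ⌊(6·610)/987⌋ = ⌊4270/987⌋ − ⌊3660/987⌋ = 4 − 3 = 1
n=7: ⌊(8·610)/987⌋ − ⌊(7·610)/987⌋ = ⌊4880/987⌋ − ⌊4270/987⌋ = 4 − 4 = 0
n=8: ⌊(9·610)/987⌋ − ⌊(8·610)/987⌋ = ⌊5490/987⌋ − ⌊4880/987⌋ = 5 − 4 = 1
n=9: ⌊(10·610)/987⌋ − ⌊(9·610)/987⌋ = ⌊6100/987⌋ − ⌊5490/987⌋ = 6 − 5 = 1
n=10: ⌊(11·610)/987⌋ − ⌊(10·610)/987⌋ = ⌊6710/987⌋ − ⌊6100/987⌋ = 6 − 6 = 0
n=11: ⌊(12·610)/987⌋ − ⌊(11·610)/987⌋ = ⌊7320/987⌋ − ⌊6710/987⌋ = 7 − 6 = 1
n=12: ⌊(13·610)/987⌋ − ⌊(12·610)/987⌋ = ⌊7930/987⌋ − ⌊7320/987⌋ = 8 − 7 = 1
n=13: ⌊(14·610)/987⌋ − ⌊(13·610)/987⌋ = ⌊8540/987⌋ − ⌊7930/987⌋ = 8 − 8 = 0
n=14: ⌊(15·610)/987⌋ − ⌊(14·610)/987⌋ = ⌊9150/987⌋ − ⌊8540/987⌋ = 9 − 8 = 1
n=15: ⌊(16·610)/987⌋ − ⌊(15·610)/987⌋ = ⌊9760/987⌋ − ⌊9150/987⌋ = 9 − 9 = 0
n=16: ⌊(17·610)/987⌋ − ⌊(16·610)/987⌋ = ⌊10370/987⌋ − ⌊9760/987⌋ = 10 − 9 = 1
n=17: ⌊(18·610)/987⌋ − ⌊(17·610)/987⌋ = ⌊10980/987⌋ − ⌊10370/987⌋ = 11 − 10 = 1
n=18: ⌊(19·610)/987⌋ − ⌊(18·610)/987⌋ = ⌊11590/987⌋ − ⌊10980/987⌋ = 11 − 11 = 0
n=19: ⌊(20·610)/987⌋ − ⌊(19·610)/987⌋ = ⌊12200/987⌋ − ⌊11590/987⌋ = 12 − 11 = 1
n=20: ⌊(21·610)/987⌋ − ⌊(20·610)/987⌋ = ⌊12810/987⌋ − ⌊12200/987⌋ = 12 − 12 = 0
n=21: ⌊(22·610)/987⌋ − ⌊(21·610)/987⌋ = ⌊13420/987⌋ − ⌊12810/987⌋ = 13 − 12 = 1
n=22: ⌊(23·610)/987⌋ − ⌊(22·610)/987⌋ = ⌊14030/987⌋ − ⌊13420/987⌋ = 14 − 13 = 1
n=23: ⌊(24·610)/987⌋ − ⌊(23·610)/987⌋ = ⌊14640/987⌋ − ⌊14030/987⌋ = 14 − 14 = 0
n=24: ⌊(25·610)/987⌋ − ⌊(24·610)/987⌋ = ⌊15250/987⌋ − ⌊14640/987⌋ = 15 − 14 = 1
n=25: ⌊(26·610)/987⌋ − ⌊(25·610)/987⌋ = ⌊15860/987⌋ − ⌊15250/987⌋ = 16 − 15 = 1
n=26: ⌊(27·610)/987⌋ − ⌊(26·610)/987⌋ = ⌊16470/987⌋ − ⌊15860/987⌋ = 16 − 16 = 0
n=27: ⌊(28·610)/987⌋ − ⌊(27·610)/987⌋ = ⌊17080/987⌋ − ⌊16470/987⌋ = 17 − 16 = 1
n=28: ⌊(29·610)/987⌋ − ⌊(28·610)/987⌋ = ⌊17690/987⌋ − ⌊17080/987⌋ = 17 − 17 = 0
n=29: ⌊(30·610)/987⌋ − ⌊(29·610)/987⌋ = ⌊18300/987⌋ − ⌊17690/987⌋ = 18 − 17 = 1
n=30: ⌊(31·610)/987⌋ − ⌊(30·610)/987⌋ = ⌊18910/987⌋ − ⌊18300/987⌋ = 19 − 18 = 1
n=31: ⌊(32·610)/987⌋ − ⌊(31·610)/987⌋ = ⌊19520/987⌋ − ⌊18910/987⌋ = 19 − 19 = 0
n=32: ⌊(33·610)/987⌋ − ⌊(32·610)/987⌋ = ⌊20130/987⌋ − ⌊19520/987⌋ = 20 − 19 = 1
n=33: ⌊(34·610)/987⌋ − ⌊(33·610)/987⌋ = ⌊20740/987⌋ − ⌊20130/987⌋ = 21 − 20 = 1
n=34: ⌊(35·610)/987⌋ − ⌊(34·610)/987⌋ = ⌊21350/987⌋ − ⌊20740/987⌋ = 21 − 21 = 0
n=35: ⌊(36·610)/987⌋ − ⌊(35·610)/987⌋ = ⌊21960/987⌋ − ⌊21350/987⌋ = 22 − 21 = 1
n=36: ⌊(37·610)/987⌋ − ⌊(36·610)/987⌋ = ⌊22570/987⌋ − ⌊21960/987⌋ = 22 − 22 = 0
n=37: ⌊(38·610)/987⌋ − ⌊(37·610)/987⌋ = ⌊23180/987⌋ − ⌊22570/987⌋ = 23 − 22 = 1
n=38: ⌊(39·610)/987⌋ − ⌊(38·610)/987⌋ = ⌊23790/987⌋ − ⌊23180/987⌋ = 24 − 23 = 1
n=39: ⌊(40·610)/987⌋ − ⌊(39·610)/987⌋ = ⌊24400/987⌋ − ⌊23790/987⌋ = 24 − 24 = 0
n=40: ⌊(41·610)/987⌋ − ⌊(40·610)/987⌋ = ⌊25010/987⌋ − ⌊24400/987⌋ = 25 − 24 = 1
n=41: ⌊(42·610)/987⌋ − ⌊(41·610)/987⌋ = ⌊25620/987⌋ − ⌊25010/987⌋ = 25 − 25 = 0
n=42: ⌊(43·610)/987⌋ − ⌊(42·610)/987⌋ = ⌊26230/987⌋ − ⌊25620/987⌋ = 26 − 25 = 1
n=43: ⌊(44·610)/987⌋ − ⌊(43·610)/987⌋ = ⌊26840/987⌋ − ⌊26230/987⌋ = 27 − 26 = 1
n=44: ⌊(45·610)/987⌋ − ⌊(44·610)/987⌋ = ⌊27450/987⌋ − ⌊26840/987⌋ = 27 − 27 = 0
n=45: ⌊(46·610)/987⌋ − ⌊(45·610)/987⌋ = ⌊28060/987⌋ − ⌊27450/987⌋ = 28 − 27 = 1
n=46: ⌊(47·610)/987⌋ − ⌊(46·610)/987⌋ = ⌊28670/987⌋ − ⌊28060/987⌋ = 29 − 28 = 1
n=47: ⌊(48·610)/987⌋ − ⌊(47·610)/987⌋ = ⌊29280/987⌋ − ⌊28670/987⌋ = 29 − 29 = 0
n=48: ⌊(49·610)/987⌋ − ⌊(48·610)/987⌋ = ⌊29890/987⌋ − ⌊29280/987⌋ = 30 − 29 = 1
n=49: ⌊(50·610)/987⌋ − ⌊(49·610)/987⌋ = ⌊30500/987⌋ − ⌊29890/987⌋ = 30 − 30 = 0
n=50: ⌊(51·610)/987⌋ − ⌊(50·610)/987⌋ = ⌊31110/987⌋ − ⌊30500/987⌋ = 31 − 30 = 1
n=51: ⌊(52·610)/987⌋ − ⌊(51·610)/987⌋ = ⌊31720/987⌋ − ⌊31110/987⌋ = 32 − 31 = 1
n=52: ⌊(53·610)/987⌋ − ⌊(52·610)/987⌋ = ⌊32330/987⌋ − ⌊31720/987⌋ = 32 − 32 = 0
n=53: ⌊(54·610)/987⌋ − ⌊(53·610)/987⌋ = ⌊32940/987⌋ − ⌊32330/987⌋ = 33 − 32 = 1
n=54: ⌊(55·610)/987⌋ − ⌊(54·610)/987⌋ = ⌊33550/987⌋ − ⌊32940/987⌋ = 33 − 33 = 0
n=55: ⌊(56·610)/987⌋ − ⌊(55·610)/987⌋ = ⌊34160/987⌋ − ⌊33550/987⌋ = 34 − 33 = 1
n=56: ⌊(57·610)/987⌋ − ⌊(56·610)/987⌋ = ⌊34770/987⌋ − ⌊34160/987⌋ = 35 − 34 = 1
n=57: ⌊(58·610)/987⌋ − ⌊(57·610)/987⌋ = ⌊35380/987⌋ − ⌊34770/987⌋ = 35 − 35 = 0
n=58: ⌊(59·610)/987⌋ − ⌊(58·610)/987⌋ = ⌊35990/987⌋ − ⌊35380/987⌋ = 36 − 35 = 1
n=59: ⌊(60·610)/987⌋ − ⌊(59·610)/987⌋ = ⌊36600/987⌋ − ⌊35990/987⌋ = 37 − 36 = 1
n=60: ⌊(61·610)/987⌋ − ⌊(60·610)/987⌋ = ⌊37210/987⌋ − ⌊36600/987⌋ = 37 − 37 = 0
n=61: ⌊(62·610)/987⌋ − ⌊(61·610)/987⌋ = ⌊37820/987⌋ − ⌊37210/987⌋ = 38 − 37 = 1
n=62: ⌊(63·610)/987⌋ − ⌊(62·610)/987⌋ = ⌊38430/987⌋ − ⌊37820/987⌋ = 38 − 38 = 0
n=63: ⌊(64·610)/987⌋ − ⌊(63·610)/987⌋ = ⌊39040/987⌋ − ⌊38430/987⌋ = 39 − 38 = 1
n=64: ⌊(65·610)/987⌋ − ⌊(64·610)/987⌋ = ⌊39650/987⌋ − ⌊39040/987⌋ = 40 − 39 = 1
n=65: ⌊(66·610)/987⌋ − ⌊(65·610)/987⌋ = ⌊40260/987⌋ − ⌊39650/987⌋ = 40 − 40 = 0
n=66: ⌊(67·610)/987⌋ − ⌊(66·610)/987⌋ = ⌊40870/987⌋ − ⌊40260/987⌋ = 41 − 40 = 1
n=67: ⌊(68·610)/987⌋ − ⌊(67·610)/987⌋ = ⌊41480/987⌋ − ⌊40870/987⌋ = 42 − 41 = 1
n=68: ⌊(69·610)/987⌋ − ⌊(68·610)/987⌋ = ⌊42090/987⌋ − ⌊41480/987⌋ = 42 − 42 = 0
n=69: ⌊(70·610)/987⌋ − ⌊(69·610)/987⌋ = ⌊42700/987⌋ − ⌊42090/987⌋ = 43 − 42 = 1
n=70: ⌊(71·610)/987⌋ − ⌊(70·610)/987⌋ = ⌊43310/987⌋ − ⌊42700/987⌋ = 43 − 43 = 0


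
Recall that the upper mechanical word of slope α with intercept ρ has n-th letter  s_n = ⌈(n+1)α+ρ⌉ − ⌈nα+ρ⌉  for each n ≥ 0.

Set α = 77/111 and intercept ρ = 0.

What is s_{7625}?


1

(n+1)α + ρ = (7626·77) / 111 = 587202/111
nα + ρ     = (7625·77) / 111 = 587125/111
⌈587202/111⌉ = 5291,  ⌈587125/111⌉ = 5290
s_{7625} = 5291 − 5290 = 1


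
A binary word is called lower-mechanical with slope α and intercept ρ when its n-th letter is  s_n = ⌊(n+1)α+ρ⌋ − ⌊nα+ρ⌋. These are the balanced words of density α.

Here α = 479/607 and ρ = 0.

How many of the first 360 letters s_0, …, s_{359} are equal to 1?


284

#1s = Σ_{n=0}^{359} s_n = Σ_{n=0}^{359} (⌊(n+1)α+ρ⌋ − ⌊nα+ρ⌋)
the sum telescopes: every ⌊nα+ρ⌋ with 0 < n < 360 appears once with + and once with −, leaving ⌊360α+ρ⌋ − ⌊0·α+ρ⌋
360α + ρ = (360·479) / 607 = 172440/607
ρ = 0/607
⌊172440/607⌋ = 284,  ⌊0/607⌋ = 0
#1s = 284 − 0 = 284


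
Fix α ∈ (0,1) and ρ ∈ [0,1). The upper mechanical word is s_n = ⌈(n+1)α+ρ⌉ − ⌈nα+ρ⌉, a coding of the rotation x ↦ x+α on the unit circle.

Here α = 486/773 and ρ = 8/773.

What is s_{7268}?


1

(n+1)α + ρ = (7269·486 + 8) / 773 = 3532742/773
nα + ρ     = (7268·486 + 8) / 773 = 3532256/773
⌈3532742/773⌉ = 4571,  ⌈3532256/773⌉ = 4570
s_{7268} = 4571 − 4570 = 1


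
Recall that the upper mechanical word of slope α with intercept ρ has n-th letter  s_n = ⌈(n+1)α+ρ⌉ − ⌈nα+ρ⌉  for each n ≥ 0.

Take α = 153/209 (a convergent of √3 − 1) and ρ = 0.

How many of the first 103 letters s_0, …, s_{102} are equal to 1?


#1s = Σ_{n=0}^{102} s_n = Σ_{n=0}^{102} (⌈(n+1)α+ρ⌉ − ⌈nα+ρ⌉)
the sum telescopes: every ⌈nα+ρ⌉ with 0 < n < 103 appears once with + and once with −, leaving ⌈103α+ρ⌉ − ⌈0·α+ρ⌉
103α + ρ = (103·153) / 209 = 15759/209
ρ = 0/209
⌈15759/209⌉ = 76,  ⌈0/209⌉ = 0
#1s = 76 − 0 = 76

76


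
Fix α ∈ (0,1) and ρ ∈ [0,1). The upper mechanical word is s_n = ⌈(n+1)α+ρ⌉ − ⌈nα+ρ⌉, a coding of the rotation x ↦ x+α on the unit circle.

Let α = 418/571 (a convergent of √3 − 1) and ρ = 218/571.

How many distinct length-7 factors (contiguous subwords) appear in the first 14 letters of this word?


7

t_n = ⌈(n·418+218)/571⌉ for n = 0 … 14:
  n=0…9: ⌈218/571⌉=1 ⌈636/571⌉=2 ⌈1054/571⌉=2 ⌈1472/571⌉=3 ⌈1890/571⌉=4 ⌈2308/571⌉=5 ⌈2726/571⌉=5 ⌈3144/571⌉=6 ⌈3562/571⌉=7 ⌈3980/571⌉=7
  n=10…14: ⌈4398/571⌉=8 ⌈4816/571⌉=9 ⌈5234/571⌉=10 ⌈5652/571⌉=10 ⌈6070/571⌉=11
s_n = t_(n+1) − t_n for n = 0 … 13 gives
prefix = 10111011011101
slide a length-7 window over [0..6] … [7..13] (8 windows); first occurrence of each distinct factor:
  [  0..  6] 1011101
  [  1..  7] 0111011
  [  2..  8] 1110110
  [  3..  9] 1101101
  [  4.. 10] 1011011
  [  5.. 11] 0110111
  [  6.. 12] 1101110
  (the other 1 window repeats one of these)
distinct factors: {0110111, 0111011, 1011011, 1011101, 1101101, 1101110, 1110110}
count = 7  (Sturmian bound for length 7 is 8)


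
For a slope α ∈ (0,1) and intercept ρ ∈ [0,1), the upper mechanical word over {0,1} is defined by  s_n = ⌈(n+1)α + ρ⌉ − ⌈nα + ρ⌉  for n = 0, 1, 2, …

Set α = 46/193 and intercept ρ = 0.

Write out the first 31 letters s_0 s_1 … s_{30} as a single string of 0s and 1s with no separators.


1000100010001000100010000100010

n=0: ⌈(1·46)/193⌉ − ⌈(0·46)/193⌉ = ⌈46/193⌉ − ⌈0/193⌉ = 1 − 0 = 1
n=1: ⌈(2·46)/193⌉ − ⌈(1·46)/193⌉ = ⌈92/193⌉ − ⌈46/193⌉ = 1 − 1 = 0
n=2: ⌈(3·46)/193⌉ − ⌈(2·46)/193⌉ = ⌈138/193⌉ − ⌈92/193⌉ = 1 − 1 = 0
n=3: ⌈(4·46)/193⌉ − ⌈(3·46)/193⌉ = ⌈184/193⌉ − ⌈138/193⌉ = 1 − 1 = 0
n=4: ⌈(5·46)/193⌉ − ⌈(4·46)/193⌉ = ⌈230/193⌉ − ⌈184/193⌉ = 2 − 1 = 1
n=5: ⌈(6·46)/193⌉ − ⌈(5·46)/193⌉ = ⌈276/193⌉ − ⌈230/193⌉ = 2 − 2 = 0
n=6: ⌈(7·46)/193⌉ − ⌈(6·46)/193⌉ = ⌈322/193⌉ − ⌈276/193⌉ = 2 − 2 = 0
n=7: ⌈(8·46)/193⌉ − ⌈(7·46)/193⌉ = ⌈368/193⌉ − ⌈322/193⌉ = 2 − 2 = 0
n=8: ⌈(9·46)/193⌉ − ⌈(8·46)/193⌉ = ⌈414/193⌉ − ⌈368/193⌉ = 3 − 2 = 1
n=9: ⌈(10·46)/193⌉ − ⌈(9·46)/193⌉ = ⌈460/193⌉ − ⌈414/193⌉ = 3 − 3 = 0
n=10: ⌈(11·46)/193⌉ − ⌈(10·46)/193⌉ = ⌈506/193⌉ − ⌈460/193⌉ = 3 − 3 = 0
n=11: ⌈(12·46)/193⌉ − ⌈(11·46)/193⌉ = ⌈552/193⌉ − ⌈506/193⌉ = 3 − 3 = 0
n=12: ⌈(13·46)/193⌉ − ⌈(12·46)/193⌉ = ⌈598/193⌉ − ⌈552/193⌉ = 4 − 3 = 1
n=13: ⌈(14·46)/193⌉ − ⌈(13·46)/193⌉ = ⌈644/193⌉ − ⌈598/193⌉ = 4 − 4 = 0
n=14: ⌈(15·46)/193⌉ − ⌈(14·46)/193⌉ = ⌈690/193⌉ − ⌈644/193⌉ = 4 − 4 = 0
n=15: ⌈(16·46)/193⌉ − ⌈(15·46)/193⌉ = ⌈736/193⌉ − ⌈690/193⌉ = 4 − 4 = 0
n=16: ⌈(17·46)/193⌉ − ⌈(16·46)/193⌉ = ⌈782/193⌉ − ⌈736/193⌉ = 5 − 4 = 1
n=17: ⌈(18·46)/193⌉ − ⌈(17·46)/193⌉ = ⌈828/193⌉ − ⌈782/193⌉ = 5 − 5 = 0
n=18: ⌈(19·46)/193⌉ − ⌈(18·46)/193⌉ = ⌈874/193⌉ − ⌈828/193⌉ = 5 − 5 = 0
n=19: ⌈(20·46)/193⌉ − ⌈(19·46)/193⌉ = ⌈920/193⌉ − ⌈874/193⌉ = 5 − 5 = 0
n=20: ⌈(21·46)/193⌉ − ⌈(20·46)/193⌉ = ⌈966/193⌉ − ⌈920/193⌉ = 6 − 5 = 1
n=21: ⌈(22·46)/193⌉ − ⌈(21·46)/193⌉ = ⌈1012/193⌉ − ⌈966/193⌉ = 6 − 6 = 0
n=22: ⌈(23·46)/193⌉ − ⌈(22·46)/193⌉ = ⌈1058/193⌉ − ⌈1012/193⌉ = 6 − 6 = 0
n=23: ⌈(24·46)/193⌉ − ⌈(23·46)/193⌉ = ⌈1104/193⌉ − ⌈1058/193⌉ = 6 − 6 = 0
n=24: ⌈(25·46)/193⌉ − ⌈(24·46)/193⌉ = ⌈1150/193⌉ − ⌈1104/193⌉ = 6 − 6 = 0
n=25: ⌈(26·46)/193⌉ − ⌈(25·46)/193⌉ = ⌈1196/193⌉ − ⌈1150/193⌉ = 7 − 6 = 1
n=26: ⌈(27·46)/193⌉ − ⌈(26·46)/193⌉ = ⌈1242/193⌉ − ⌈1196/193⌉ = 7 − 7 = 0
n=27: ⌈(28·46)/193⌉ − ⌈(27·46)/193⌉ = ⌈1288/193⌉ − ⌈1242/193⌉ = 7 − 7 = 0
n=28: ⌈(29·46)/193⌉ − ⌈(28·46)/193⌉ = ⌈1334/193⌉ − ⌈1288/193⌉ = 7 − 7 = 0
n=29: ⌈(30·46)/193⌉ − ⌈(29·46)/193⌉ = ⌈1380/193⌉ − ⌈1334/193⌉ = 8 − 7 = 1
n=30: ⌈(31·46)/193⌉ − ⌈(30·46)/193⌉ = ⌈1426/193⌉ − ⌈1380/193⌉ = 8 − 8 = 0


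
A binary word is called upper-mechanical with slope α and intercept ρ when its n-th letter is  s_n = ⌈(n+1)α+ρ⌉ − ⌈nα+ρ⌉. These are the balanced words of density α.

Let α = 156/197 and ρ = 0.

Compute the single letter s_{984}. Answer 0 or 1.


0

(n+1)α + ρ = (985·156) / 197 = 153660/197
nα + ρ     = (984·156) / 197 = 153504/197
⌈153660/197⌉ = 780,  ⌈153504/197⌉ = 780
s_{984} = 780 − 780 = 0


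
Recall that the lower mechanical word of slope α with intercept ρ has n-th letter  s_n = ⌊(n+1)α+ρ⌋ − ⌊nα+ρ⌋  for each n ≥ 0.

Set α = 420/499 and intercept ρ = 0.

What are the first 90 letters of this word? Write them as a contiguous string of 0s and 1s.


n=0: ⌊(1·420)/499⌋ − ⌊(0·420)/499⌋ = ⌊420/499⌋ − ⌊0/499⌋ = 0 − 0 = 0
n=1: ⌊(2·420)/499⌋ − ⌊(1·420)/499⌋ = ⌊840/499⌋ − ⌊420/499⌋ = 1 − 0 = 1
n=2: ⌊(3·420)/499⌋ − ⌊(2·420)/499⌋ = ⌊1260/499⌋ − ⌊840/499⌋ = 2 − 1 = 1
n=3: ⌊(4·420)/499⌋ − ⌊(3·420)/499⌋ = ⌊1680/499⌋ − ⌊1260/499⌋ = 3 − 2 = 1
n=4: ⌊(5·420)/499⌋ − ⌊(4·420)/499⌋ = ⌊2100/499⌋ − ⌊1680/499⌋ = 4 − 3 = 1
n=5: ⌊(6·420)/499⌋ − ⌊(5·420)/499⌋ = ⌊2520/499⌋ − ⌊2100/499⌋ = 5 − 4 = 1
n=6: ⌊(7·420)/499⌋ − ⌊(6·420)/499⌋ = ⌊2940/499⌋ − ⌊2520/499⌋ = 5 − 5 = 0
n=7: ⌊(8·420)/499⌋ − ⌊(7·420)/499⌋ = ⌊3360/499⌋ − ⌊2940/499⌋ = 6 − 5 = 1
n=8: ⌊(9·420)/499⌋ − ⌊(8·420)/499⌋ = ⌊3780/499⌋ − ⌊3360/499⌋ = 7 − 6 = 1
n=9: ⌊(10·420)/499⌋ − ⌊(9·420)/499⌋ = ⌊4200/499⌋ − ⌊3780/499⌋ = 8 − 7 = 1
n=10: ⌊(11·420)/499⌋ − ⌊(10·420)/499⌋ = ⌊4620/499⌋ − ⌊4200/499⌋ = 9 − 8 = 1
n=11: ⌊(12·420)/499⌋ − ⌊(11·420)/499⌋ = ⌊5040/499⌋ − ⌊4620/499⌋ = 10 − 9 = 1
n=12: ⌊(13·420)/499⌋ − ⌊(12·420)/499⌋ = ⌊5460/499⌋ − ⌊5040/499⌋ = 10 − 10 = 0
n=13: ⌊(14·420)/499⌋ − ⌊(13·420)/499⌋ = ⌊5880/499⌋ − ⌊5460/499⌋ = 11 − 10 = 1
n=14: ⌊(15·420)/499⌋ − ⌊(14·420)/499⌋ = ⌊6300/499⌋ − ⌊5880/499⌋ = 12 − 11 = 1
n=15: ⌊(16·420)/499⌋ − ⌊(15·420)/499⌋ = ⌊6720/499⌋ − ⌊6300/499⌋ = 13 − 12 = 1
n=16: ⌊(17·420)/499⌋ − ⌊(16·420)/499⌋ = ⌊7140/499⌋ − ⌊6720/499⌋ = 14 − 13 = 1
n=17: ⌊(18·420)/499⌋ − ⌊(17·420)/499⌋ = ⌊7560/499⌋ − ⌊7140/499⌋ = 15 − 14 = 1
n=18: ⌊(19·420)/499⌋ − ⌊(18·420)/499⌋ = ⌊7980/499⌋ − ⌊7560/499⌋ = 15 − 15 = 0
n=19: ⌊(20·420)/499⌋ − ⌊(19·420)/499⌋ = ⌊8400/499⌋ − ⌊7980/499⌋ = 16 − 15 = 1
n=20: ⌊(21·420)/499⌋ − ⌊(20·420)/499⌋ = ⌊8820/499⌋ − ⌊8400/499⌋ = 17 − 16 = 1
n=21: ⌊(22·420)/499⌋ − ⌊(21·420)/499⌋ = ⌊9240/499⌋ − ⌊8820/499⌋ = 18 − 17 = 1
n=22: ⌊(23·420)/499⌋ − ⌊(22·420)/499⌋ = ⌊9660/499⌋ − ⌊9240/499⌋ = 19 − 18 = 1
n=23: ⌊(24·420)/499⌋ − ⌊(23·420)/499⌋ = ⌊10080/499⌋ − ⌊9660/499⌋ = 20 − 19 = 1
n=24: ⌊(25·420)/499⌋ − ⌊(24·420)/499⌋ = ⌊10500/499⌋ − ⌊10080/499⌋ = 21 − 20 = 1
n=25: ⌊(26·420)/499⌋ − ⌊(25·420)/499⌋ = ⌊10920/499⌋ − ⌊10500/499⌋ = 21 − 21 = 0
n=26: ⌊(27·420)/499⌋ − ⌊(26·420)/499⌋ = ⌊11340/499⌋ − ⌊10920/499⌋ = 22 − 21 = 1
n=27: ⌊(28·420)/499⌋ − ⌊(27·420)/499⌋ = ⌊11760/499⌋ − ⌊11340/499⌋ = 23 − 22 = 1
n=28: ⌊(29·420)/499⌋ − ⌊(28·420)/499⌋ = ⌊12180/499⌋ − ⌊11760/499⌋ = 24 − 23 = 1
n=29: ⌊(30·420)/499⌋ − ⌊(29·420)/499⌋ = ⌊12600/499⌋ − ⌊12180/499⌋ = 25 − 24 = 1
n=30: ⌊(31·420)/499⌋ − ⌊(30·420)/499⌋ = ⌊13020/499⌋ − ⌊12600/499⌋ = 26 − 25 = 1
n=31: ⌊(32·420)/499⌋ − ⌊(31·420)/499⌋ = ⌊13440/499⌋ − ⌊13020/499⌋ = 26 − 26 = 0
n=32: ⌊(33·420)/499⌋ − ⌊(32·420)/499⌋ = ⌊13860/499⌋ − ⌊13440/499⌋ = 27 − 26 = 1
n=33: ⌊(34·420)/499⌋ − ⌊(33·420)/499⌋ = ⌊14280/499⌋ − ⌊13860/499⌋ = 28 − 27 = 1
n=34: ⌊(35·420)/499⌋ − ⌊(34·420)/499⌋ = ⌊14700/499⌋ − ⌊14280/499⌋ = 29 − 28 = 1
n=35: ⌊(36·420)/499⌋ − ⌊(35·420)/499⌋ = ⌊15120/499⌋ − ⌊14700/499⌋ = 30 − 29 = 1
n=36: ⌊(37·420)/499⌋ − ⌊(36·420)/499⌋ = ⌊15540/499⌋ − ⌊15120/499⌋ = 31 − 30 = 1
n=37: ⌊(38·420)/499⌋ − ⌊(37·420)/499⌋ = ⌊15960/499⌋ − ⌊15540/499⌋ = 31 − 31 = 0
n=38: ⌊(39·420)/499⌋ − ⌊(38·420)/499⌋ = ⌊16380/499⌋ − ⌊15960/499⌋ = 32 − 31 = 1
n=39: ⌊(40·420)/499⌋ − ⌊(39·420)/499⌋ = ⌊16800/499⌋ − ⌊16380/499⌋ = 33 − 32 = 1
n=40: ⌊(41·420)/499⌋ − ⌊(40·420)/499⌋ = ⌊17220/499⌋ − ⌊16800/499⌋ = 34 − 33 = 1
n=41: ⌊(42·420)/499⌋ − ⌊(41·420)/499⌋ = ⌊17640/499⌋ − ⌊17220/499⌋ = 35 − 34 = 1
n=42: ⌊(43·420)/499⌋ − ⌊(42·420)/499⌋ = ⌊18060/499⌋ − ⌊17640/499⌋ = 36 − 35 = 1
n=43: ⌊(44·420)/499⌋ − ⌊(43·420)/499⌋ = ⌊18480/499⌋ − ⌊18060/499⌋ = 37 − 36 = 1
n=44: ⌊(45·420)/499⌋ − ⌊(44·420)/499⌋ = ⌊18900/499⌋ − ⌊18480/499⌋ = 37 − 37 = 0
n=45: ⌊(46·420)/499⌋ − ⌊(45·420)/499⌋ = ⌊19320/499⌋ − ⌊18900/499⌋ = 38 − 37 = 1
n=46: ⌊(47·420)/499⌋ − ⌊(46·420)/499⌋ = ⌊19740/499⌋ − ⌊19320/499⌋ = 39 − 38 = 1
n=47: ⌊(48·420)/499⌋ − ⌊(47·420)/499⌋ = ⌊20160/499⌋ − ⌊19740/499⌋ = 40 − 39 = 1
n=48: ⌊(49·420)/499⌋ − ⌊(48·420)/499⌋ = ⌊20580/499⌋ − ⌊20160/499⌋ = 41 − 40 = 1
n=49: ⌊(50·420)/499⌋ − ⌊(49·420)/499⌋ = ⌊21000/499⌋ − ⌊20580/499⌋ = 42 − 41 = 1
n=50: ⌊(51·420)/499⌋ − ⌊(50·420)/499⌋ = ⌊21420/499⌋ − ⌊21000/499⌋ = 42 − 42 = 0
n=51: ⌊(52·420)/499⌋ − ⌊(51·420)/499⌋ = ⌊21840/499⌋ − ⌊21420/499⌋ = 43 − 42 = 1
n=52: ⌊(53·420)/499⌋ − ⌊(52·420)/499⌋ = ⌊22260/499⌋ − ⌊21840/499⌋ = 44 − 43 = 1
n=53: ⌊(54·420)/499⌋ − ⌊(53·420)/499⌋ = ⌊22680/499⌋ − ⌊22260/499⌋ = 45 − 44 = 1
n=54: ⌊(55·420)/499⌋ − ⌊(54·420)/499⌋ = ⌊23100/499⌋ − ⌊22680/499⌋ = 46 − 45 = 1
n=55: ⌊(56·420)/499⌋ − ⌊(55·420)/499⌋ = ⌊23520/499⌋ − ⌊23100/499⌋ = 47 − 46 = 1
n=56: ⌊(57·420)/499⌋ − ⌊(56·420)/499⌋ = ⌊23940/499⌋ − ⌊23520/499⌋ = 47 − 47 = 0
n=57: ⌊(58·420)/499⌋ − ⌊(57·420)/499⌋ = ⌊24360/499⌋ − ⌊23940/499⌋ = 48 − 47 = 1
n=58: ⌊(59·420)/499⌋ − ⌊(58·420)/499⌋ = ⌊24780/499⌋ − ⌊24360/499⌋ = 49 − 48 = 1
n=59: ⌊(60·420)/499⌋ − ⌊(59·420)/499⌋ = ⌊25200/499⌋ − ⌊24780/499⌋ = 50 − 49 = 1
n=60: ⌊(61·420)/499⌋ − ⌊(60·420)/499⌋ = ⌊25620/499⌋ − ⌊25200/499⌋ = 51 − 50 = 1
n=61: ⌊(62·420)/499⌋ − ⌊(61·420)/499⌋ = ⌊26040/499⌋ − ⌊25620/499⌋ = 52 − 51 = 1
n=62: ⌊(63·420)/499⌋ − ⌊(62·420)/499⌋ = ⌊26460/499⌋ − ⌊26040/499⌋ = 53 − 52 = 1
n=63: ⌊(64·420)/499⌋ − ⌊(63·420)/499⌋ = ⌊26880/499⌋ − ⌊26460/499⌋ = 53 − 53 = 0
n=64: ⌊(65·420)/499⌋ − ⌊(64·420)/499⌋ = ⌊27300/499⌋ − ⌊26880/499⌋ = 54 − 53 = 1
n=65: ⌊(66·420)/499⌋ − ⌊(65·420)/499⌋ = ⌊27720/499⌋ − ⌊27300/499⌋ = 55 − 54 = 1
n=66: ⌊(67·420)/499⌋ − ⌊(66·420)/499⌋ = ⌊28140/499⌋ − ⌊27720/499⌋ = 56 − 55 = 1
n=67: ⌊(68·420)/499⌋ − ⌊(67·420)/499⌋ = ⌊28560/499⌋ − ⌊28140/499⌋ = 57 − 56 = 1
n=68: ⌊(69·420)/499⌋ − ⌊(68·420)/499⌋ = ⌊28980/499⌋ − ⌊28560/499⌋ = 58 − 57 = 1
n=69: ⌊(70·420)/499⌋ − ⌊(69·420)/499⌋ = ⌊29400/499⌋ − ⌊28980/499⌋ = 58 − 58 = 0
n=70: ⌊(71·420)/499⌋ − ⌊(70·420)/499⌋ = ⌊29820/499⌋ − ⌊29400/499⌋ = 59 − 58 = 1
n=71: ⌊(72·420)/499⌋ − ⌊(71·420)/499⌋ = ⌊30240/499⌋ − ⌊29820/499⌋ = 60 − 59 = 1
n=72: ⌊(73·420)/499⌋ − ⌊(72·420)/499⌋ = ⌊30660/499⌋ − ⌊30240/499⌋ = 61 − 60 = 1
n=73: ⌊(74·420)/499⌋ − ⌊(73·420)/499⌋ = ⌊31080/499⌋ − ⌊30660/499⌋ = 62 − 61 = 1
n=74: ⌊(75·420)/499⌋ − ⌊(74·420)/499⌋ = ⌊31500/499⌋ − ⌊31080/499⌋ = 63 − 62 = 1
n=75: ⌊(76·420)/499⌋ − ⌊(75·420)/499⌋ = ⌊31920/499⌋ − ⌊31500/499⌋ = 63 − 63 = 0
n=76: ⌊(77·420)/499⌋ − ⌊(76·420)/499⌋ = ⌊32340/499⌋ − ⌊31920/499⌋ = 64 − 63 = 1
n=77: ⌊(78·420)/499⌋ − ⌊(77·420)/499⌋ = ⌊32760/499⌋ − ⌊32340/499⌋ = 65 − 64 = 1
n=78: ⌊(79·420)/499⌋ − ⌊(78·420)/499⌋ = ⌊33180/499⌋ − ⌊32760/499⌋ = 66 − 65 = 1
n=79: ⌊(80·420)/499⌋ − ⌊(79·420)/499⌋ = ⌊33600/499⌋ − ⌊33180/499⌋ = 67 − 66 = 1
n=80: ⌊(81·420)/499⌋ − ⌊(80·420)/499⌋ = ⌊34020/499⌋ − ⌊33600/499⌋ = 68 − 67 = 1
n=81: ⌊(82·420)/499⌋ − ⌊(81·420)/499⌋ = ⌊34440/499⌋ − ⌊34020/499⌋ = 69 − 68 = 1
n=82: ⌊(83·420)/499⌋ − ⌊(82·420)/499⌋ = ⌊34860/499⌋ − ⌊34440/499⌋ = 69 − 69 = 0
n=83: ⌊(84·420)/499⌋ − ⌊(83·420)/499⌋ = ⌊35280/499⌋ − ⌊34860/499⌋ = 70 − 69 = 1
n=84: ⌊(85·420)/499⌋ − ⌊(84·420)/499⌋ = ⌊35700/499⌋ − ⌊35280/499⌋ = 71 − 70 = 1
n=85: ⌊(86·420)/499⌋ − ⌊(85·420)/499⌋ = ⌊36120/499⌋ − ⌊35700/499⌋ = 72 − 71 = 1
n=86: ⌊(87·420)/499⌋ − ⌊(86·420)/499⌋ = ⌊36540/499⌋ − ⌊36120/499⌋ = 73 − 72 = 1
n=87: ⌊(88·420)/499⌋ − ⌊(87·420)/499⌋ = ⌊36960/499⌋ − ⌊36540/499⌋ = 74 − 73 = 1
n=88: ⌊(89·420)/499⌋ − ⌊(88·420)/499⌋ = ⌊37380/499⌋ − ⌊36960/499⌋ = 74 − 74 = 0
n=89: ⌊(90·420)/499⌋ − ⌊(89·420)/499⌋ = ⌊37800/499⌋ − ⌊37380/499⌋ = 75 − 74 = 1

011111011111011111011111101111101111101111110111110111110111111011111011111011111101111101


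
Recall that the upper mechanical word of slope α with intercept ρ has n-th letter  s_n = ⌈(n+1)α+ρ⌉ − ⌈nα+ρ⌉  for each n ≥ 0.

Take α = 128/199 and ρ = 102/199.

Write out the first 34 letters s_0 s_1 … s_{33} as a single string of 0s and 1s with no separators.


1011011010110110110110101101101101

n=0: ⌈(1·128+102)/199⌉ − ⌈(0·128+102)/199⌉ = ⌈230/199⌉ − ⌈102/199⌉ = 2 − 1 = 1
n=1: ⌈(2·128+102)/199⌉ − ⌈(1·128+102)/199⌉ = ⌈358/199⌉ − ⌈230/199⌉ = 2 − 2 = 0
n=2: ⌈(3·128+102)/199⌉ − ⌈(2·128+102)/199⌉ = ⌈486/199⌉ − ⌈358/199⌉ = 3 − 2 = 1
n=3: ⌈(4·128+102)/199⌉ − ⌈(3·128+102)/199⌉ = ⌈614/199⌉ − ⌈486/199⌉ = 4 − 3 = 1
n=4: ⌈(5·128+102)/199⌉ − ⌈(4·128+102)/199⌉ = ⌈742/199⌉ − ⌈614/199⌉ = 4 − 4 = 0
n=5: ⌈(6·128+102)/199⌉ − ⌈(5·128+102)/199⌉ = ⌈870/199⌉ − ⌈742/199⌉ = 5 − 4 = 1
n=6: ⌈(7·128+102)/199⌉ − ⌈(6·128+102)/199⌉ = ⌈998/199⌉ − ⌈870/199⌉ = 6 − 5 = 1
n=7: ⌈(8·128+102)/199⌉ − ⌈(7·128+102)/199⌉ = ⌈1126/199⌉ − ⌈998/199⌉ = 6 − 6 = 0
n=8: ⌈(9·128+102)/199⌉ − ⌈(8·128+102)/199⌉ = ⌈1254/199⌉ − ⌈1126/199⌉ = 7 − 6 = 1
n=9: ⌈(10·128+102)/199⌉ − ⌈(9·128+102)/199⌉ = ⌈1382/199⌉ − ⌈1254/199⌉ = 7 − 7 = 0
n=10: ⌈(11·128+102)/199⌉ − ⌈(10·128+102)/199⌉ = ⌈1510/199⌉ − ⌈1382/199⌉ = 8 − 7 = 1
n=11: ⌈(12·128+102)/199⌉ − ⌈(11·128+102)/199⌉ = ⌈1638/199⌉ − ⌈1510/199⌉ = 9 − 8 = 1
n=12: ⌈(13·128+102)/199⌉ − ⌈(12·128+102)/199⌉ = ⌈1766/199⌉ − ⌈1638/199⌉ = 9 − 9 = 0
n=13: ⌈(14·128+102)/199⌉ − ⌈(13·128+102)/199⌉ = ⌈1894/199⌉ − ⌈1766/199⌉ = 10 − 9 = 1
n=14: ⌈(15·128+102)/199⌉ − ⌈(14·128+102)/199⌉ = ⌈2022/199⌉ − ⌈1894/199⌉ = 11 − 10 = 1
n=15: ⌈(16·128+102)/199⌉ − ⌈(15·128+102)/199⌉ = ⌈2150/199⌉ − ⌈2022/199⌉ = 11 − 11 = 0
n=16: ⌈(17·128+102)/199⌉ − ⌈(16·128+102)/199⌉ = ⌈2278/199⌉ − ⌈2150/199⌉ = 12 − 11 = 1
n=17: ⌈(18·128+102)/199⌉ − ⌈(17·128+102)/199⌉ = ⌈2406/199⌉ − ⌈2278/199⌉ = 13 − 12 = 1
n=18: ⌈(19·128+102)/199⌉ − ⌈(18·128+102)/199⌉ = ⌈2534/199⌉ − ⌈2406/199⌉ = 13 − 13 = 0
n=19: ⌈(20·128+102)/199⌉ − ⌈(19·128+102)/199⌉ = ⌈2662/199⌉ − ⌈2534/199⌉ = 14 − 13 = 1
n=20: ⌈(21·128+102)/199⌉ − ⌈(20·128+102)/199⌉ = ⌈2790/199⌉ − ⌈2662/199⌉ = 15 − 14 = 1
n=21: ⌈(22·128+102)/199⌉ − ⌈(21·128+102)/199⌉ = ⌈2918/199⌉ − ⌈2790/199⌉ = 15 − 15 = 0
n=22: ⌈(23·128+102)/199⌉ − ⌈(22·128+102)/199⌉ = ⌈3046/199⌉ − ⌈2918/199⌉ = 16 − 15 = 1
n=23: ⌈(24·128+102)/199⌉ − ⌈(23·128+102)/199⌉ = ⌈3174/199⌉ − ⌈3046/199⌉ = 16 − 16 = 0
n=24: ⌈(25·128+102)/199⌉ − ⌈(24·128+102)/199⌉ = ⌈3302/199⌉ − ⌈3174/199⌉ = 17 − 16 = 1
n=25: ⌈(26·128+102)/199⌉ − ⌈(25·128+102)/199⌉ = ⌈3430/199⌉ − ⌈3302/199⌉ = 18 − 17 = 1
n=26: ⌈(27·128+102)/199⌉ − ⌈(26·128+102)/199⌉ = ⌈3558/199⌉ − ⌈3430/199⌉ = 18 − 18 = 0
n=27: ⌈(28·128+102)/199⌉ − ⌈(27·128+102)/199⌉ = ⌈3686/199⌉ − ⌈3558/199⌉ = 19 − 18 = 1
n=28: ⌈(29·128+102)/199⌉ − ⌈(28·128+102)/199⌉ = ⌈3814/199⌉ − ⌈3686/199⌉ = 20 − 19 = 1
n=29: ⌈(30·128+102)/199⌉ − ⌈(29·128+102)/199⌉ = ⌈3942/199⌉ − ⌈3814/199⌉ = 20 − 20 = 0
n=30: ⌈(31·128+102)/199⌉ − ⌈(30·128+102)/199⌉ = ⌈4070/199⌉ − ⌈3942/199⌉ = 21 − 20 = 1
n=31: ⌈(32·128+102)/199⌉ − ⌈(31·128+102)/199⌉ = ⌈4198/199⌉ − ⌈4070/199⌉ = 22 − 21 = 1
n=32: ⌈(33·128+102)/199⌉ − ⌈(32·128+102)/199⌉ = ⌈4326/199⌉ − ⌈4198/199⌉ = 22 − 22 = 0
n=33: ⌈(34·128+102)/199⌉ − ⌈(33·128+102)/199⌉ = ⌈4454/199⌉ − ⌈4326/199⌉ = 23 − 22 = 1


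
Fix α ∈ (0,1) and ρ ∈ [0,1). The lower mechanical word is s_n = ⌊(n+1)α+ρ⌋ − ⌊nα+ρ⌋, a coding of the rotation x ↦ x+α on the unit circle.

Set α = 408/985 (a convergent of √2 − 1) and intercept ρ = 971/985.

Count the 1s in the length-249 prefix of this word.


#1s = Σ_{n=0}^{248} s_n = Σ_{n=0}^{248} (⌊(n+1)α+ρ⌋ − ⌊nα+ρ⌋)
the sum telescopes: every ⌊nα+ρ⌋ with 0 < n < 249 appears once with + and once with −, leaving ⌊249α+ρ⌋ − ⌊0·α+ρ⌋
249α + ρ = (249·408 + 971) / 985 = 102563/985
ρ = 971/985
⌊102563/985⌋ = 104,  ⌊971/985⌋ = 0
#1s = 104 − 0 = 104

104


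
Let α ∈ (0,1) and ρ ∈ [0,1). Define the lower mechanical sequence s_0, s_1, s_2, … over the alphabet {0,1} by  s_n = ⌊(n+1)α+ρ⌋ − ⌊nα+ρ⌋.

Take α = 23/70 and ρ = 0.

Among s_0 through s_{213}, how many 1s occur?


70

#1s = Σ_{n=0}^{213} s_n = Σ_{n=0}^{213} (⌊(n+1)α+ρ⌋ − ⌊nα+ρ⌋)
the sum telescopes: every ⌊nα+ρ⌋ with 0 < n < 214 appears once with + and once with −, leaving ⌊214α+ρ⌋ − ⌊0·α+ρ⌋
214α + ρ = (214·23) / 70 = 4922/70
ρ = 0/70
⌊4922/70⌋ = 70,  ⌊0/70⌋ = 0
#1s = 70 − 0 = 70


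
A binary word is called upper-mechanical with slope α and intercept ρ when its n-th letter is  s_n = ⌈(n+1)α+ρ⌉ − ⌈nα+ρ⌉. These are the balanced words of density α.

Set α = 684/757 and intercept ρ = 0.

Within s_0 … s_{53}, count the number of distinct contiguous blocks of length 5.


6

t_n = ⌈(n·684)/757⌉ for n = 0 … 54:
  n=0…9: ⌈0/757⌉=0 ⌈684/757⌉=1 ⌈1368/757⌉=2 ⌈2052/757⌉=3 ⌈2736/757⌉=4 ⌈3420/757⌉=5 ⌈4104/757⌉=6 ⌈4788/757⌉=7 ⌈5472/757⌉=8 ⌈6156/757⌉=9
  n=10…19: ⌈6840/757⌉=10 ⌈7524/757⌉=10 ⌈8208/757⌉=11 ⌈8892/757⌉=12 ⌈9576/757⌉=13 ⌈10260/757⌉=14 ⌈10944/757⌉=15 ⌈11628/757⌉=16 ⌈12312/757⌉=17 ⌈12996/757⌉=18
  n=20…29: ⌈13680/757⌉=19 ⌈14364/757⌉=19 ⌈15048/757⌉=20 ⌈15732/757⌉=21 ⌈16416/757⌉=22 ⌈17100/757⌉=23 ⌈17784/757⌉=24 ⌈18468/757⌉=25 ⌈19152/757⌉=26 ⌈19836/757⌉=27
  n=30…39: ⌈20520/757⌉=28 ⌈21204/757⌉=29 ⌈21888/757⌉=29 ⌈22572/757⌉=30 ⌈23256/757⌉=31 ⌈23940/757⌉=32 ⌈24624/757⌉=33 ⌈25308/757⌉=34 ⌈25992/757⌉=35 ⌈26676/757⌉=36
  n=40…49: ⌈27360/757⌉=37 ⌈28044/757⌉=38 ⌈28728/757⌉=38 ⌈29412/757⌉=39 ⌈30096/757⌉=40 ⌈30780/757⌉=41 ⌈31464/757⌉=42 ⌈32148/757⌉=43 ⌈32832/757⌉=44 ⌈33516/757⌉=45
  n=50…54: ⌈34200/757⌉=46 ⌈34884/757⌉=47 ⌈35568/757⌉=47 ⌈36252/757⌉=48 ⌈36936/757⌉=49
s_n = t_(n+1) − t_n for n = 0 … 53 gives
prefix = 111111111101111111110111111111101111111110111111111011
slide a length-5 window over [0..4] … [49..53] (50 windows); first occurrence of each distinct factor:
  [  0..  4] 11111
  [  6.. 10] 11110
  [  7.. 11] 11101
  [  8.. 12] 11011
  [  9.. 13] 10111
  [ 10.. 14] 01111
  (the other 44 windows repeat one of these)
distinct factors: {01111, 10111, 11011, 11101, 11110, 11111}
count = 6  (Sturmian bound for length 5 is 6)


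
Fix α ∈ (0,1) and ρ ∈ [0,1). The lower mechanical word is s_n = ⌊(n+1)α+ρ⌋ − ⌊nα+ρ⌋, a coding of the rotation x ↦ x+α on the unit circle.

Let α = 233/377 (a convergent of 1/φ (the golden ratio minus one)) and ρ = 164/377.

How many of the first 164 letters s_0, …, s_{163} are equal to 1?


#1s = Σ_{n=0}^{163} s_n = Σ_{n=0}^{163} (⌊(n+1)α+ρ⌋ − ⌊nα+ρ⌋)
the sum telescopes: every ⌊nα+ρ⌋ with 0 < n < 164 appears once with + and once with −, leaving ⌊164α+ρ⌋ − ⌊0·α+ρ⌋
164α + ρ = (164·233 + 164) / 377 = 38376/377
ρ = 164/377
⌊38376/377⌋ = 101,  ⌊164/377⌋ = 0
#1s = 101 − 0 = 101

101


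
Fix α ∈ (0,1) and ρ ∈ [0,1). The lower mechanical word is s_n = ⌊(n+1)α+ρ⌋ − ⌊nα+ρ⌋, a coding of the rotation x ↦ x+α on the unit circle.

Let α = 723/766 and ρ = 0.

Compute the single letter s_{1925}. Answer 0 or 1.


1

(n+1)α + ρ = (1926·723) / 766 = 1392498/766
nα + ρ     = (1925·723) / 766 = 1391775/766
⌊1392498/766⌋ = 1817,  ⌊1391775/766⌋ = 1816
s_{1925} = 1817 − 1816 = 1


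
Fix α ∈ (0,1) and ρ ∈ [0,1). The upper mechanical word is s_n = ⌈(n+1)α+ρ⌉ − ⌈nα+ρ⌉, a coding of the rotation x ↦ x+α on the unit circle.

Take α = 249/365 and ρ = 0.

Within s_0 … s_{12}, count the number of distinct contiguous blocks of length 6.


4

t_n = ⌈(n·249)/365⌉ for n = 0 … 13:
  n=0…9: ⌈0/365⌉=0 ⌈249/365⌉=1 ⌈498/365⌉=2 ⌈747/365⌉=3 ⌈996/365⌉=3 ⌈1245/365⌉=4 ⌈1494/365⌉=5 ⌈1743/365⌉=5 ⌈1992/365⌉=6 ⌈2241/365⌉=7
  n=10…13: ⌈2490/365⌉=7 ⌈2739/365⌉=8 ⌈2988/365⌉=9 ⌈3237/365⌉=9
s_n = t_(n+1) − t_n for n = 0 … 12 gives
prefix = 1110110110110
slide a length-6 window over [0..5] … [7..12] (8 windows); first occurrence of each distinct factor:
  [  0..  5] 111011
  [  1..  6] 110110
  [  2..  7] 101101
  [  3..  8] 011011
  (the other 4 windows repeat one of these)
distinct factors: {011011, 101101, 110110, 111011}
count = 4  (Sturmian bound for length 6 is 7)


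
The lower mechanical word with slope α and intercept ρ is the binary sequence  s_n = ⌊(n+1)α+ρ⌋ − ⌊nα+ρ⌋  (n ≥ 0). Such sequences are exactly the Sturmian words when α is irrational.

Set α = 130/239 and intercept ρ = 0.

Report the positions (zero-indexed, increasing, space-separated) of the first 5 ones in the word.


n=0: ⌊130/239⌋−⌊0/239⌋ = 0−0 = 0
n=1: ⌊260/239⌋−⌊130/239⌋ = 1−0 = 1  ← one
n=2: ⌊390/239⌋−⌊260/239⌋ = 1−1 = 0
n=3: ⌊520/239⌋−⌊390/239⌋ = 2−1 = 1  ← one
n=4: ⌊650/239⌋−⌊520/239⌋ = 2−2 = 0
n=5: ⌊780/239⌋−⌊650/239⌋ = 3−2 = 1  ← one
n=6: ⌊910/239⌋−⌊780/239⌋ = 3−3 = 0
n=7: ⌊1040/239⌋−⌊910/239⌋ = 4−3 = 1  ← one
n=8: ⌊1170/239⌋−⌊1040/239⌋ = 4−4 = 0
n=9: ⌊1300/239⌋−⌊1170/239⌋ = 5−4 = 1  ← one
positions of the first 5 ones: 1 3 5 7 9

1 3 5 7 9
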